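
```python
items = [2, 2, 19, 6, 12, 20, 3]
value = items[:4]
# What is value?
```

items has length 7. The slice items[:4] selects indices [0, 1, 2, 3] (0->2, 1->2, 2->19, 3->6), giving [2, 2, 19, 6].

[2, 2, 19, 6]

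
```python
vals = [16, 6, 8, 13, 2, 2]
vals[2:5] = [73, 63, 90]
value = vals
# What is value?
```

vals starts as [16, 6, 8, 13, 2, 2] (length 6). The slice vals[2:5] covers indices [2, 3, 4] with values [8, 13, 2]. Replacing that slice with [73, 63, 90] (same length) produces [16, 6, 73, 63, 90, 2].

[16, 6, 73, 63, 90, 2]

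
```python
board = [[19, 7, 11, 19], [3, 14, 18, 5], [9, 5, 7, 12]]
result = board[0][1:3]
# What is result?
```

board[0] = [19, 7, 11, 19]. board[0] has length 4. The slice board[0][1:3] selects indices [1, 2] (1->7, 2->11), giving [7, 11].

[7, 11]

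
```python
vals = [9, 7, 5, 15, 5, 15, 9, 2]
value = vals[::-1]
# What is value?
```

vals has length 8. The slice vals[::-1] selects indices [7, 6, 5, 4, 3, 2, 1, 0] (7->2, 6->9, 5->15, 4->5, 3->15, 2->5, 1->7, 0->9), giving [2, 9, 15, 5, 15, 5, 7, 9].

[2, 9, 15, 5, 15, 5, 7, 9]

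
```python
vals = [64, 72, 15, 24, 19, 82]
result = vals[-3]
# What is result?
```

vals has length 6. Negative index -3 maps to positive index 6 + (-3) = 3. vals[3] = 24.

24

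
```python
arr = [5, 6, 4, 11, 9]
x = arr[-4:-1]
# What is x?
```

arr has length 5. The slice arr[-4:-1] selects indices [1, 2, 3] (1->6, 2->4, 3->11), giving [6, 4, 11].

[6, 4, 11]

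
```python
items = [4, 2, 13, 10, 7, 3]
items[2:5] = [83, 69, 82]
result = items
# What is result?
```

items starts as [4, 2, 13, 10, 7, 3] (length 6). The slice items[2:5] covers indices [2, 3, 4] with values [13, 10, 7]. Replacing that slice with [83, 69, 82] (same length) produces [4, 2, 83, 69, 82, 3].

[4, 2, 83, 69, 82, 3]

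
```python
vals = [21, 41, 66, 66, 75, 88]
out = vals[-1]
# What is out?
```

vals has length 6. Negative index -1 maps to positive index 6 + (-1) = 5. vals[5] = 88.

88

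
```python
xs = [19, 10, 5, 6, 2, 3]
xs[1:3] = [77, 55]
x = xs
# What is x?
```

xs starts as [19, 10, 5, 6, 2, 3] (length 6). The slice xs[1:3] covers indices [1, 2] with values [10, 5]. Replacing that slice with [77, 55] (same length) produces [19, 77, 55, 6, 2, 3].

[19, 77, 55, 6, 2, 3]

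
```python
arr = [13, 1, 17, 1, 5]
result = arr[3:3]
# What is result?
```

arr has length 5. The slice arr[3:3] resolves to an empty index range, so the result is [].

[]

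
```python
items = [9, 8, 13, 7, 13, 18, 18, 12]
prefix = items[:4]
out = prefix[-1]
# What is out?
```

items has length 8. The slice items[:4] selects indices [0, 1, 2, 3] (0->9, 1->8, 2->13, 3->7), giving [9, 8, 13, 7]. So prefix = [9, 8, 13, 7]. Then prefix[-1] = 7.

7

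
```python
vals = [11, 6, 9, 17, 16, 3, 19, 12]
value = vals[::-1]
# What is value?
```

vals has length 8. The slice vals[::-1] selects indices [7, 6, 5, 4, 3, 2, 1, 0] (7->12, 6->19, 5->3, 4->16, 3->17, 2->9, 1->6, 0->11), giving [12, 19, 3, 16, 17, 9, 6, 11].

[12, 19, 3, 16, 17, 9, 6, 11]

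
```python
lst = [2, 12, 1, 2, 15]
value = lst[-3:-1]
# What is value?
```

lst has length 5. The slice lst[-3:-1] selects indices [2, 3] (2->1, 3->2), giving [1, 2].

[1, 2]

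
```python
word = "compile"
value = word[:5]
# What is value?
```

word has length 7. The slice word[:5] selects indices [0, 1, 2, 3, 4] (0->'c', 1->'o', 2->'m', 3->'p', 4->'i'), giving 'compi'.

'compi'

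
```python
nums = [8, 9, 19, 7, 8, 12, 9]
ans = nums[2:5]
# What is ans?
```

nums has length 7. The slice nums[2:5] selects indices [2, 3, 4] (2->19, 3->7, 4->8), giving [19, 7, 8].

[19, 7, 8]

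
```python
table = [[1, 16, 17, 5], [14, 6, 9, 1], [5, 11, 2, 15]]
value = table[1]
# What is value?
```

table has 3 rows. Row 1 is [14, 6, 9, 1].

[14, 6, 9, 1]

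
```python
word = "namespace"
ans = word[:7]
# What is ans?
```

word has length 9. The slice word[:7] selects indices [0, 1, 2, 3, 4, 5, 6] (0->'n', 1->'a', 2->'m', 3->'e', 4->'s', 5->'p', 6->'a'), giving 'namespa'.

'namespa'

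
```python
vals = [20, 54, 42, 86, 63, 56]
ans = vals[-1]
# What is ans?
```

vals has length 6. Negative index -1 maps to positive index 6 + (-1) = 5. vals[5] = 56.

56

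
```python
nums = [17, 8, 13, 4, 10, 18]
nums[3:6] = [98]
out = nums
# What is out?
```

nums starts as [17, 8, 13, 4, 10, 18] (length 6). The slice nums[3:6] covers indices [3, 4, 5] with values [4, 10, 18]. Replacing that slice with [98] (different length) produces [17, 8, 13, 98].

[17, 8, 13, 98]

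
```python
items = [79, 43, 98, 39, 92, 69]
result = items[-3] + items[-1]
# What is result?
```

items has length 6. Negative index -3 maps to positive index 6 + (-3) = 3. items[3] = 39.
items has length 6. Negative index -1 maps to positive index 6 + (-1) = 5. items[5] = 69.
Sum: 39 + 69 = 108.

108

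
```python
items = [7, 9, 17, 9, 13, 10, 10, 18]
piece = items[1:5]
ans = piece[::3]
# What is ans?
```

items has length 8. The slice items[1:5] selects indices [1, 2, 3, 4] (1->9, 2->17, 3->9, 4->13), giving [9, 17, 9, 13]. So piece = [9, 17, 9, 13]. piece has length 4. The slice piece[::3] selects indices [0, 3] (0->9, 3->13), giving [9, 13].

[9, 13]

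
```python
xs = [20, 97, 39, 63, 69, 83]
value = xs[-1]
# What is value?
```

xs has length 6. Negative index -1 maps to positive index 6 + (-1) = 5. xs[5] = 83.

83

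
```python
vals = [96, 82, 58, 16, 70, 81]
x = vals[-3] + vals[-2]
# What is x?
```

vals has length 6. Negative index -3 maps to positive index 6 + (-3) = 3. vals[3] = 16.
vals has length 6. Negative index -2 maps to positive index 6 + (-2) = 4. vals[4] = 70.
Sum: 16 + 70 = 86.

86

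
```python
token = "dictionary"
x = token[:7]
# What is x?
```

token has length 10. The slice token[:7] selects indices [0, 1, 2, 3, 4, 5, 6] (0->'d', 1->'i', 2->'c', 3->'t', 4->'i', 5->'o', 6->'n'), giving 'diction'.

'diction'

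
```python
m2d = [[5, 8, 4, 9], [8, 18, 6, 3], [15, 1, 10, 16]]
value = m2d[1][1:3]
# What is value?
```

m2d[1] = [8, 18, 6, 3]. m2d[1] has length 4. The slice m2d[1][1:3] selects indices [1, 2] (1->18, 2->6), giving [18, 6].

[18, 6]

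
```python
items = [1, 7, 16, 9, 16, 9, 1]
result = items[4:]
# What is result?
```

items has length 7. The slice items[4:] selects indices [4, 5, 6] (4->16, 5->9, 6->1), giving [16, 9, 1].

[16, 9, 1]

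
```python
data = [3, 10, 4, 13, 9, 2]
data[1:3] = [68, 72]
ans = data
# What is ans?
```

data starts as [3, 10, 4, 13, 9, 2] (length 6). The slice data[1:3] covers indices [1, 2] with values [10, 4]. Replacing that slice with [68, 72] (same length) produces [3, 68, 72, 13, 9, 2].

[3, 68, 72, 13, 9, 2]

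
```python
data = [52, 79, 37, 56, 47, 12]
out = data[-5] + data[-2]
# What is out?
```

data has length 6. Negative index -5 maps to positive index 6 + (-5) = 1. data[1] = 79.
data has length 6. Negative index -2 maps to positive index 6 + (-2) = 4. data[4] = 47.
Sum: 79 + 47 = 126.

126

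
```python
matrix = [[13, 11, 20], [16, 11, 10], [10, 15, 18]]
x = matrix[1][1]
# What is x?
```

matrix[1] = [16, 11, 10]. Taking column 1 of that row yields 11.

11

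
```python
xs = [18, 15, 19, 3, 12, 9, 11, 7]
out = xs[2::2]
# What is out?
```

xs has length 8. The slice xs[2::2] selects indices [2, 4, 6] (2->19, 4->12, 6->11), giving [19, 12, 11].

[19, 12, 11]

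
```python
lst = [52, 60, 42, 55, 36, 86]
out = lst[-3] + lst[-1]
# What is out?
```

lst has length 6. Negative index -3 maps to positive index 6 + (-3) = 3. lst[3] = 55.
lst has length 6. Negative index -1 maps to positive index 6 + (-1) = 5. lst[5] = 86.
Sum: 55 + 86 = 141.

141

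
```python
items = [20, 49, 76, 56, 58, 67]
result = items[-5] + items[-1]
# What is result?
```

items has length 6. Negative index -5 maps to positive index 6 + (-5) = 1. items[1] = 49.
items has length 6. Negative index -1 maps to positive index 6 + (-1) = 5. items[5] = 67.
Sum: 49 + 67 = 116.

116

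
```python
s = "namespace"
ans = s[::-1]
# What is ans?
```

s has length 9. The slice s[::-1] selects indices [8, 7, 6, 5, 4, 3, 2, 1, 0] (8->'e', 7->'c', 6->'a', 5->'p', 4->'s', 3->'e', 2->'m', 1->'a', 0->'n'), giving 'ecapseman'.

'ecapseman'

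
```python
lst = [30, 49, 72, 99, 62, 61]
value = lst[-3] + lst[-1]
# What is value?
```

lst has length 6. Negative index -3 maps to positive index 6 + (-3) = 3. lst[3] = 99.
lst has length 6. Negative index -1 maps to positive index 6 + (-1) = 5. lst[5] = 61.
Sum: 99 + 61 = 160.

160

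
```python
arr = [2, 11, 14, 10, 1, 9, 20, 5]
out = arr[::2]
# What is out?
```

arr has length 8. The slice arr[::2] selects indices [0, 2, 4, 6] (0->2, 2->14, 4->1, 6->20), giving [2, 14, 1, 20].

[2, 14, 1, 20]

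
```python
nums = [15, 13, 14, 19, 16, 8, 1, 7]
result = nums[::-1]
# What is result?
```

nums has length 8. The slice nums[::-1] selects indices [7, 6, 5, 4, 3, 2, 1, 0] (7->7, 6->1, 5->8, 4->16, 3->19, 2->14, 1->13, 0->15), giving [7, 1, 8, 16, 19, 14, 13, 15].

[7, 1, 8, 16, 19, 14, 13, 15]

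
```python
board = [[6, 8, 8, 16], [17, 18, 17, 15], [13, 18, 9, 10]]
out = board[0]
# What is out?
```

board has 3 rows. Row 0 is [6, 8, 8, 16].

[6, 8, 8, 16]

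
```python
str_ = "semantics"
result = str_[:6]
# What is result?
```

str_ has length 9. The slice str_[:6] selects indices [0, 1, 2, 3, 4, 5] (0->'s', 1->'e', 2->'m', 3->'a', 4->'n', 5->'t'), giving 'semant'.

'semant'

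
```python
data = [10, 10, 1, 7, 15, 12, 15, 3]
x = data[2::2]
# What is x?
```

data has length 8. The slice data[2::2] selects indices [2, 4, 6] (2->1, 4->15, 6->15), giving [1, 15, 15].

[1, 15, 15]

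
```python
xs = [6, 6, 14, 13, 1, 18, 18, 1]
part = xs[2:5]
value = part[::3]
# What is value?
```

xs has length 8. The slice xs[2:5] selects indices [2, 3, 4] (2->14, 3->13, 4->1), giving [14, 13, 1]. So part = [14, 13, 1]. part has length 3. The slice part[::3] selects indices [0] (0->14), giving [14].

[14]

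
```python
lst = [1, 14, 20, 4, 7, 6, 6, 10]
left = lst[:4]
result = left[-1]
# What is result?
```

lst has length 8. The slice lst[:4] selects indices [0, 1, 2, 3] (0->1, 1->14, 2->20, 3->4), giving [1, 14, 20, 4]. So left = [1, 14, 20, 4]. Then left[-1] = 4.

4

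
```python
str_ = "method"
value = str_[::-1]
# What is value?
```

str_ has length 6. The slice str_[::-1] selects indices [5, 4, 3, 2, 1, 0] (5->'d', 4->'o', 3->'h', 2->'t', 1->'e', 0->'m'), giving 'dohtem'.

'dohtem'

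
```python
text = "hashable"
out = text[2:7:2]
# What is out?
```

text has length 8. The slice text[2:7:2] selects indices [2, 4, 6] (2->'s', 4->'a', 6->'l'), giving 'sal'.

'sal'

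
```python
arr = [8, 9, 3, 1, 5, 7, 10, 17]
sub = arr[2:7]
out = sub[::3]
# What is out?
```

arr has length 8. The slice arr[2:7] selects indices [2, 3, 4, 5, 6] (2->3, 3->1, 4->5, 5->7, 6->10), giving [3, 1, 5, 7, 10]. So sub = [3, 1, 5, 7, 10]. sub has length 5. The slice sub[::3] selects indices [0, 3] (0->3, 3->7), giving [3, 7].

[3, 7]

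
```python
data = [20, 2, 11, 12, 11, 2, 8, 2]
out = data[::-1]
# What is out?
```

data has length 8. The slice data[::-1] selects indices [7, 6, 5, 4, 3, 2, 1, 0] (7->2, 6->8, 5->2, 4->11, 3->12, 2->11, 1->2, 0->20), giving [2, 8, 2, 11, 12, 11, 2, 20].

[2, 8, 2, 11, 12, 11, 2, 20]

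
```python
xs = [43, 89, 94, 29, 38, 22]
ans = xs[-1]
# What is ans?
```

xs has length 6. Negative index -1 maps to positive index 6 + (-1) = 5. xs[5] = 22.

22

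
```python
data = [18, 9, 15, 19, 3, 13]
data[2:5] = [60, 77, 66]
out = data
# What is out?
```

data starts as [18, 9, 15, 19, 3, 13] (length 6). The slice data[2:5] covers indices [2, 3, 4] with values [15, 19, 3]. Replacing that slice with [60, 77, 66] (same length) produces [18, 9, 60, 77, 66, 13].

[18, 9, 60, 77, 66, 13]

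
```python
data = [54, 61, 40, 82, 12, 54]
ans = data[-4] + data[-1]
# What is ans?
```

data has length 6. Negative index -4 maps to positive index 6 + (-4) = 2. data[2] = 40.
data has length 6. Negative index -1 maps to positive index 6 + (-1) = 5. data[5] = 54.
Sum: 40 + 54 = 94.

94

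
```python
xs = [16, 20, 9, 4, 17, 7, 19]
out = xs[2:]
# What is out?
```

xs has length 7. The slice xs[2:] selects indices [2, 3, 4, 5, 6] (2->9, 3->4, 4->17, 5->7, 6->19), giving [9, 4, 17, 7, 19].

[9, 4, 17, 7, 19]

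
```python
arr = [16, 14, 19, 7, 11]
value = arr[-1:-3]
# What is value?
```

arr has length 5. The slice arr[-1:-3] resolves to an empty index range, so the result is [].

[]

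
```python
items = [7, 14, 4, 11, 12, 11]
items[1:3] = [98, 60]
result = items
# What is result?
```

items starts as [7, 14, 4, 11, 12, 11] (length 6). The slice items[1:3] covers indices [1, 2] with values [14, 4]. Replacing that slice with [98, 60] (same length) produces [7, 98, 60, 11, 12, 11].

[7, 98, 60, 11, 12, 11]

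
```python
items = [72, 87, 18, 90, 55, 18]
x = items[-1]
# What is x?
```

items has length 6. Negative index -1 maps to positive index 6 + (-1) = 5. items[5] = 18.

18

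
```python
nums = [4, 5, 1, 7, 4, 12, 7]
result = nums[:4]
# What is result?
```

nums has length 7. The slice nums[:4] selects indices [0, 1, 2, 3] (0->4, 1->5, 2->1, 3->7), giving [4, 5, 1, 7].

[4, 5, 1, 7]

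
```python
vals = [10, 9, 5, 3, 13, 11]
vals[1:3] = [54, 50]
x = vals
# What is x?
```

vals starts as [10, 9, 5, 3, 13, 11] (length 6). The slice vals[1:3] covers indices [1, 2] with values [9, 5]. Replacing that slice with [54, 50] (same length) produces [10, 54, 50, 3, 13, 11].

[10, 54, 50, 3, 13, 11]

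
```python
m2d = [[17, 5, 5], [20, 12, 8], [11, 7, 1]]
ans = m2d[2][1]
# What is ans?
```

m2d[2] = [11, 7, 1]. Taking column 1 of that row yields 7.

7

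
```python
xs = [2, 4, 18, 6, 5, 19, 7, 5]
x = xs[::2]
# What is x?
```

xs has length 8. The slice xs[::2] selects indices [0, 2, 4, 6] (0->2, 2->18, 4->5, 6->7), giving [2, 18, 5, 7].

[2, 18, 5, 7]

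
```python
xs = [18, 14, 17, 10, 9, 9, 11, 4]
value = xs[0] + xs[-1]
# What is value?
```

xs has length 8. xs[0] = 18.
xs has length 8. Negative index -1 maps to positive index 8 + (-1) = 7. xs[7] = 4.
Sum: 18 + 4 = 22.

22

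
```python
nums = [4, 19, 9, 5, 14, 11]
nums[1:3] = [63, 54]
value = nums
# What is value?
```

nums starts as [4, 19, 9, 5, 14, 11] (length 6). The slice nums[1:3] covers indices [1, 2] with values [19, 9]. Replacing that slice with [63, 54] (same length) produces [4, 63, 54, 5, 14, 11].

[4, 63, 54, 5, 14, 11]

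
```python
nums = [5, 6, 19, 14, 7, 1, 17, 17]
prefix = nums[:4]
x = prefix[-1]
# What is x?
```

nums has length 8. The slice nums[:4] selects indices [0, 1, 2, 3] (0->5, 1->6, 2->19, 3->14), giving [5, 6, 19, 14]. So prefix = [5, 6, 19, 14]. Then prefix[-1] = 14.

14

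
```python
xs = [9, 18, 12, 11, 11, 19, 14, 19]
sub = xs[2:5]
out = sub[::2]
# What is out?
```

xs has length 8. The slice xs[2:5] selects indices [2, 3, 4] (2->12, 3->11, 4->11), giving [12, 11, 11]. So sub = [12, 11, 11]. sub has length 3. The slice sub[::2] selects indices [0, 2] (0->12, 2->11), giving [12, 11].

[12, 11]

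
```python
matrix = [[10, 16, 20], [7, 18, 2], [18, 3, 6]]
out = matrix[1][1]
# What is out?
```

matrix[1] = [7, 18, 2]. Taking column 1 of that row yields 18.

18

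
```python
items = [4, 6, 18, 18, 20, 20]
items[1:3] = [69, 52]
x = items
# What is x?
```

items starts as [4, 6, 18, 18, 20, 20] (length 6). The slice items[1:3] covers indices [1, 2] with values [6, 18]. Replacing that slice with [69, 52] (same length) produces [4, 69, 52, 18, 20, 20].

[4, 69, 52, 18, 20, 20]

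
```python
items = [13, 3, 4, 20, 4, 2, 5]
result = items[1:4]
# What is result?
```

items has length 7. The slice items[1:4] selects indices [1, 2, 3] (1->3, 2->4, 3->20), giving [3, 4, 20].

[3, 4, 20]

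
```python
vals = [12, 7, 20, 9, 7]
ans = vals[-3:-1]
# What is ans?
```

vals has length 5. The slice vals[-3:-1] selects indices [2, 3] (2->20, 3->9), giving [20, 9].

[20, 9]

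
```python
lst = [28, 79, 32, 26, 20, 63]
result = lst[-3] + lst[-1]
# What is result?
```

lst has length 6. Negative index -3 maps to positive index 6 + (-3) = 3. lst[3] = 26.
lst has length 6. Negative index -1 maps to positive index 6 + (-1) = 5. lst[5] = 63.
Sum: 26 + 63 = 89.

89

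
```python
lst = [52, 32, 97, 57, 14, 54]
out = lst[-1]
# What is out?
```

lst has length 6. Negative index -1 maps to positive index 6 + (-1) = 5. lst[5] = 54.

54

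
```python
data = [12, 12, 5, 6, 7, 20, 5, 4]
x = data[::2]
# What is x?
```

data has length 8. The slice data[::2] selects indices [0, 2, 4, 6] (0->12, 2->5, 4->7, 6->5), giving [12, 5, 7, 5].

[12, 5, 7, 5]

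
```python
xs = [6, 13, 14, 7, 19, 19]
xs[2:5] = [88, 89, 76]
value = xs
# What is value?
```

xs starts as [6, 13, 14, 7, 19, 19] (length 6). The slice xs[2:5] covers indices [2, 3, 4] with values [14, 7, 19]. Replacing that slice with [88, 89, 76] (same length) produces [6, 13, 88, 89, 76, 19].

[6, 13, 88, 89, 76, 19]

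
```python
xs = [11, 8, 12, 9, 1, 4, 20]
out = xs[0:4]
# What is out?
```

xs has length 7. The slice xs[0:4] selects indices [0, 1, 2, 3] (0->11, 1->8, 2->12, 3->9), giving [11, 8, 12, 9].

[11, 8, 12, 9]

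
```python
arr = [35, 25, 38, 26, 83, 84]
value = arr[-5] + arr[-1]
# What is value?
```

arr has length 6. Negative index -5 maps to positive index 6 + (-5) = 1. arr[1] = 25.
arr has length 6. Negative index -1 maps to positive index 6 + (-1) = 5. arr[5] = 84.
Sum: 25 + 84 = 109.

109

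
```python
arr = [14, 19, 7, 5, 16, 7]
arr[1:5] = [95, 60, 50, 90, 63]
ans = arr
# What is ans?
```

arr starts as [14, 19, 7, 5, 16, 7] (length 6). The slice arr[1:5] covers indices [1, 2, 3, 4] with values [19, 7, 5, 16]. Replacing that slice with [95, 60, 50, 90, 63] (different length) produces [14, 95, 60, 50, 90, 63, 7].

[14, 95, 60, 50, 90, 63, 7]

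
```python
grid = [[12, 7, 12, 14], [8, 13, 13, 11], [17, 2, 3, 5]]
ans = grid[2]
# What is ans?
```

grid has 3 rows. Row 2 is [17, 2, 3, 5].

[17, 2, 3, 5]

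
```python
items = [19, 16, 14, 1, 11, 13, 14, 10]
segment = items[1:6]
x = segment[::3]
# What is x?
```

items has length 8. The slice items[1:6] selects indices [1, 2, 3, 4, 5] (1->16, 2->14, 3->1, 4->11, 5->13), giving [16, 14, 1, 11, 13]. So segment = [16, 14, 1, 11, 13]. segment has length 5. The slice segment[::3] selects indices [0, 3] (0->16, 3->11), giving [16, 11].

[16, 11]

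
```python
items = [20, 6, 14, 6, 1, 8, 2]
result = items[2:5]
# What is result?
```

items has length 7. The slice items[2:5] selects indices [2, 3, 4] (2->14, 3->6, 4->1), giving [14, 6, 1].

[14, 6, 1]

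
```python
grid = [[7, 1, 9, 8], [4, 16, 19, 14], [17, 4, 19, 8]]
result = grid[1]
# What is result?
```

grid has 3 rows. Row 1 is [4, 16, 19, 14].

[4, 16, 19, 14]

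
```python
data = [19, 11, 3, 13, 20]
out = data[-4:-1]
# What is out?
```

data has length 5. The slice data[-4:-1] selects indices [1, 2, 3] (1->11, 2->3, 3->13), giving [11, 3, 13].

[11, 3, 13]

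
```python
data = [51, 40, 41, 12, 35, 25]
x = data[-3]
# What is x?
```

data has length 6. Negative index -3 maps to positive index 6 + (-3) = 3. data[3] = 12.

12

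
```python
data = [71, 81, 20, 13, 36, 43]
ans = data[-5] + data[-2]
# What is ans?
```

data has length 6. Negative index -5 maps to positive index 6 + (-5) = 1. data[1] = 81.
data has length 6. Negative index -2 maps to positive index 6 + (-2) = 4. data[4] = 36.
Sum: 81 + 36 = 117.

117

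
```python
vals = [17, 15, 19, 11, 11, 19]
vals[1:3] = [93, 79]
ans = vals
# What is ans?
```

vals starts as [17, 15, 19, 11, 11, 19] (length 6). The slice vals[1:3] covers indices [1, 2] with values [15, 19]. Replacing that slice with [93, 79] (same length) produces [17, 93, 79, 11, 11, 19].

[17, 93, 79, 11, 11, 19]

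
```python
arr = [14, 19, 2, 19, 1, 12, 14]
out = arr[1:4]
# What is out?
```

arr has length 7. The slice arr[1:4] selects indices [1, 2, 3] (1->19, 2->2, 3->19), giving [19, 2, 19].

[19, 2, 19]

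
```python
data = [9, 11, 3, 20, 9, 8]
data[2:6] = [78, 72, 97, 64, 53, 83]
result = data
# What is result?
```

data starts as [9, 11, 3, 20, 9, 8] (length 6). The slice data[2:6] covers indices [2, 3, 4, 5] with values [3, 20, 9, 8]. Replacing that slice with [78, 72, 97, 64, 53, 83] (different length) produces [9, 11, 78, 72, 97, 64, 53, 83].

[9, 11, 78, 72, 97, 64, 53, 83]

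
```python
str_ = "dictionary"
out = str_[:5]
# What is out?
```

str_ has length 10. The slice str_[:5] selects indices [0, 1, 2, 3, 4] (0->'d', 1->'i', 2->'c', 3->'t', 4->'i'), giving 'dicti'.

'dicti'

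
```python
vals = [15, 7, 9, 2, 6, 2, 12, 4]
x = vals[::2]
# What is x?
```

vals has length 8. The slice vals[::2] selects indices [0, 2, 4, 6] (0->15, 2->9, 4->6, 6->12), giving [15, 9, 6, 12].

[15, 9, 6, 12]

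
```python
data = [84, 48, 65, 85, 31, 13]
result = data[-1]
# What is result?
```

data has length 6. Negative index -1 maps to positive index 6 + (-1) = 5. data[5] = 13.

13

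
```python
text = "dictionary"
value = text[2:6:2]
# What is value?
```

text has length 10. The slice text[2:6:2] selects indices [2, 4] (2->'c', 4->'i'), giving 'ci'.

'ci'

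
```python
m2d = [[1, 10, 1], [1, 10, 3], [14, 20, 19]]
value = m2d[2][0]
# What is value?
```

m2d[2] = [14, 20, 19]. Taking column 0 of that row yields 14.

14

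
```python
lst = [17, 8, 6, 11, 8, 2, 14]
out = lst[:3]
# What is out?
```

lst has length 7. The slice lst[:3] selects indices [0, 1, 2] (0->17, 1->8, 2->6), giving [17, 8, 6].

[17, 8, 6]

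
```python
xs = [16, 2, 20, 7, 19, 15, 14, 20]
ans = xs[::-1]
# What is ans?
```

xs has length 8. The slice xs[::-1] selects indices [7, 6, 5, 4, 3, 2, 1, 0] (7->20, 6->14, 5->15, 4->19, 3->7, 2->20, 1->2, 0->16), giving [20, 14, 15, 19, 7, 20, 2, 16].

[20, 14, 15, 19, 7, 20, 2, 16]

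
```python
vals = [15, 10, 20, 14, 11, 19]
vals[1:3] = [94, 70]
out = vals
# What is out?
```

vals starts as [15, 10, 20, 14, 11, 19] (length 6). The slice vals[1:3] covers indices [1, 2] with values [10, 20]. Replacing that slice with [94, 70] (same length) produces [15, 94, 70, 14, 11, 19].

[15, 94, 70, 14, 11, 19]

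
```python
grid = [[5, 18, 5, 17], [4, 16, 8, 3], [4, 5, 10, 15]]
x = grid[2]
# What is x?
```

grid has 3 rows. Row 2 is [4, 5, 10, 15].

[4, 5, 10, 15]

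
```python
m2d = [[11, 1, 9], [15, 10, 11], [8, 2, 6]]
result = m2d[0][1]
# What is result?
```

m2d[0] = [11, 1, 9]. Taking column 1 of that row yields 1.

1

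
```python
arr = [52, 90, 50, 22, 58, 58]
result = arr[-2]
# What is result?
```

arr has length 6. Negative index -2 maps to positive index 6 + (-2) = 4. arr[4] = 58.

58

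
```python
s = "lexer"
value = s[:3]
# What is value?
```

s has length 5. The slice s[:3] selects indices [0, 1, 2] (0->'l', 1->'e', 2->'x'), giving 'lex'.

'lex'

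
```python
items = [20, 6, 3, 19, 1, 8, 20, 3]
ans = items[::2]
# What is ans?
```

items has length 8. The slice items[::2] selects indices [0, 2, 4, 6] (0->20, 2->3, 4->1, 6->20), giving [20, 3, 1, 20].

[20, 3, 1, 20]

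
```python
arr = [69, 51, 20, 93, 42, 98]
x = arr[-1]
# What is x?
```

arr has length 6. Negative index -1 maps to positive index 6 + (-1) = 5. arr[5] = 98.

98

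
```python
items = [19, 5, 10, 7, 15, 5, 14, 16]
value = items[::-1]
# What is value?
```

items has length 8. The slice items[::-1] selects indices [7, 6, 5, 4, 3, 2, 1, 0] (7->16, 6->14, 5->5, 4->15, 3->7, 2->10, 1->5, 0->19), giving [16, 14, 5, 15, 7, 10, 5, 19].

[16, 14, 5, 15, 7, 10, 5, 19]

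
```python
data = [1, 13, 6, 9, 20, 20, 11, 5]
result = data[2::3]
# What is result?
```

data has length 8. The slice data[2::3] selects indices [2, 5] (2->6, 5->20), giving [6, 20].

[6, 20]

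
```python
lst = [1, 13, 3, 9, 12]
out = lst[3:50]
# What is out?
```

lst has length 5. The slice lst[3:50] selects indices [3, 4] (3->9, 4->12), giving [9, 12].

[9, 12]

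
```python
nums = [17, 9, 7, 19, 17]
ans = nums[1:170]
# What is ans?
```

nums has length 5. The slice nums[1:170] selects indices [1, 2, 3, 4] (1->9, 2->7, 3->19, 4->17), giving [9, 7, 19, 17].

[9, 7, 19, 17]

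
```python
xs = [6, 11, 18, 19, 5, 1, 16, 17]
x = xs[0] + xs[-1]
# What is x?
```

xs has length 8. xs[0] = 6.
xs has length 8. Negative index -1 maps to positive index 8 + (-1) = 7. xs[7] = 17.
Sum: 6 + 17 = 23.

23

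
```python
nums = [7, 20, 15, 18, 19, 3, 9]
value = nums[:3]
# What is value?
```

nums has length 7. The slice nums[:3] selects indices [0, 1, 2] (0->7, 1->20, 2->15), giving [7, 20, 15].

[7, 20, 15]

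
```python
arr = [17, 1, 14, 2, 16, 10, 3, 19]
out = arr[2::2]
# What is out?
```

arr has length 8. The slice arr[2::2] selects indices [2, 4, 6] (2->14, 4->16, 6->3), giving [14, 16, 3].

[14, 16, 3]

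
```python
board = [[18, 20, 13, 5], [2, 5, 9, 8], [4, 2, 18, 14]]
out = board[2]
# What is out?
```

board has 3 rows. Row 2 is [4, 2, 18, 14].

[4, 2, 18, 14]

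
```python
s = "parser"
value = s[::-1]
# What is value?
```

s has length 6. The slice s[::-1] selects indices [5, 4, 3, 2, 1, 0] (5->'r', 4->'e', 3->'s', 2->'r', 1->'a', 0->'p'), giving 'resrap'.

'resrap'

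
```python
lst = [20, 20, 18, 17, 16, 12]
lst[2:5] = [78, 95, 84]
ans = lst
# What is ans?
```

lst starts as [20, 20, 18, 17, 16, 12] (length 6). The slice lst[2:5] covers indices [2, 3, 4] with values [18, 17, 16]. Replacing that slice with [78, 95, 84] (same length) produces [20, 20, 78, 95, 84, 12].

[20, 20, 78, 95, 84, 12]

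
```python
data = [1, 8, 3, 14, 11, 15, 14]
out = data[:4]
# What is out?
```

data has length 7. The slice data[:4] selects indices [0, 1, 2, 3] (0->1, 1->8, 2->3, 3->14), giving [1, 8, 3, 14].

[1, 8, 3, 14]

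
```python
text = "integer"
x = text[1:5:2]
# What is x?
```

text has length 7. The slice text[1:5:2] selects indices [1, 3] (1->'n', 3->'e'), giving 'ne'.

'ne'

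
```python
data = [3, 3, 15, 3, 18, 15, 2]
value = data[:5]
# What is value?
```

data has length 7. The slice data[:5] selects indices [0, 1, 2, 3, 4] (0->3, 1->3, 2->15, 3->3, 4->18), giving [3, 3, 15, 3, 18].

[3, 3, 15, 3, 18]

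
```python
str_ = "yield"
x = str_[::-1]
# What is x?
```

str_ has length 5. The slice str_[::-1] selects indices [4, 3, 2, 1, 0] (4->'d', 3->'l', 2->'e', 1->'i', 0->'y'), giving 'dleiy'.

'dleiy'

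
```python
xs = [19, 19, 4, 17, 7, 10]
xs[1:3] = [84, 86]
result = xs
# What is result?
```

xs starts as [19, 19, 4, 17, 7, 10] (length 6). The slice xs[1:3] covers indices [1, 2] with values [19, 4]. Replacing that slice with [84, 86] (same length) produces [19, 84, 86, 17, 7, 10].

[19, 84, 86, 17, 7, 10]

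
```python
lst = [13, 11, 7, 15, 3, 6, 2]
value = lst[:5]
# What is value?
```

lst has length 7. The slice lst[:5] selects indices [0, 1, 2, 3, 4] (0->13, 1->11, 2->7, 3->15, 4->3), giving [13, 11, 7, 15, 3].

[13, 11, 7, 15, 3]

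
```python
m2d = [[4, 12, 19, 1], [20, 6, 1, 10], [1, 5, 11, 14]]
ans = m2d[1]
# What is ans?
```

m2d has 3 rows. Row 1 is [20, 6, 1, 10].

[20, 6, 1, 10]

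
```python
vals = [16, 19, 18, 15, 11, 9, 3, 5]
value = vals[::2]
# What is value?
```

vals has length 8. The slice vals[::2] selects indices [0, 2, 4, 6] (0->16, 2->18, 4->11, 6->3), giving [16, 18, 11, 3].

[16, 18, 11, 3]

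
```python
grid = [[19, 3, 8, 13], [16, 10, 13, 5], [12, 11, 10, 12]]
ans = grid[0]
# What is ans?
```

grid has 3 rows. Row 0 is [19, 3, 8, 13].

[19, 3, 8, 13]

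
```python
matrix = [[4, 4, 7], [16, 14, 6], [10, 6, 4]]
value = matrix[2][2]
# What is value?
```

matrix[2] = [10, 6, 4]. Taking column 2 of that row yields 4.

4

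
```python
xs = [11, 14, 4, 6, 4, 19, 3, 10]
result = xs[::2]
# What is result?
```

xs has length 8. The slice xs[::2] selects indices [0, 2, 4, 6] (0->11, 2->4, 4->4, 6->3), giving [11, 4, 4, 3].

[11, 4, 4, 3]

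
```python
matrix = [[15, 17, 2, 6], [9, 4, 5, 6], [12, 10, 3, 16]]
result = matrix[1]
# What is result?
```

matrix has 3 rows. Row 1 is [9, 4, 5, 6].

[9, 4, 5, 6]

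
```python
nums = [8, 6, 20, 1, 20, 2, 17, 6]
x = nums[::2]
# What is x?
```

nums has length 8. The slice nums[::2] selects indices [0, 2, 4, 6] (0->8, 2->20, 4->20, 6->17), giving [8, 20, 20, 17].

[8, 20, 20, 17]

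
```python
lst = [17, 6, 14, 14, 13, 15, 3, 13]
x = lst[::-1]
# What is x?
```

lst has length 8. The slice lst[::-1] selects indices [7, 6, 5, 4, 3, 2, 1, 0] (7->13, 6->3, 5->15, 4->13, 3->14, 2->14, 1->6, 0->17), giving [13, 3, 15, 13, 14, 14, 6, 17].

[13, 3, 15, 13, 14, 14, 6, 17]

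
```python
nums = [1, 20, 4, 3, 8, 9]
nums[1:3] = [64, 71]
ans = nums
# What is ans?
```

nums starts as [1, 20, 4, 3, 8, 9] (length 6). The slice nums[1:3] covers indices [1, 2] with values [20, 4]. Replacing that slice with [64, 71] (same length) produces [1, 64, 71, 3, 8, 9].

[1, 64, 71, 3, 8, 9]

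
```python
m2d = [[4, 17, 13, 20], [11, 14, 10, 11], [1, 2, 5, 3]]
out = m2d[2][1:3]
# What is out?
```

m2d[2] = [1, 2, 5, 3]. m2d[2] has length 4. The slice m2d[2][1:3] selects indices [1, 2] (1->2, 2->5), giving [2, 5].

[2, 5]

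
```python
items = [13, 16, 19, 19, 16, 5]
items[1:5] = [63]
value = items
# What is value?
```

items starts as [13, 16, 19, 19, 16, 5] (length 6). The slice items[1:5] covers indices [1, 2, 3, 4] with values [16, 19, 19, 16]. Replacing that slice with [63] (different length) produces [13, 63, 5].

[13, 63, 5]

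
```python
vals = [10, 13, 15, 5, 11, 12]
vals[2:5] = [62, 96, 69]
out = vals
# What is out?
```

vals starts as [10, 13, 15, 5, 11, 12] (length 6). The slice vals[2:5] covers indices [2, 3, 4] with values [15, 5, 11]. Replacing that slice with [62, 96, 69] (same length) produces [10, 13, 62, 96, 69, 12].

[10, 13, 62, 96, 69, 12]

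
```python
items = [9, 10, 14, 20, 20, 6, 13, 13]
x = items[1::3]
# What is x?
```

items has length 8. The slice items[1::3] selects indices [1, 4, 7] (1->10, 4->20, 7->13), giving [10, 20, 13].

[10, 20, 13]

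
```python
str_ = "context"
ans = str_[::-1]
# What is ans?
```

str_ has length 7. The slice str_[::-1] selects indices [6, 5, 4, 3, 2, 1, 0] (6->'t', 5->'x', 4->'e', 3->'t', 2->'n', 1->'o', 0->'c'), giving 'txetnoc'.

'txetnoc'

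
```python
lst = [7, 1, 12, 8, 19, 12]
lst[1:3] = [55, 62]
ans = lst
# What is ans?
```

lst starts as [7, 1, 12, 8, 19, 12] (length 6). The slice lst[1:3] covers indices [1, 2] with values [1, 12]. Replacing that slice with [55, 62] (same length) produces [7, 55, 62, 8, 19, 12].

[7, 55, 62, 8, 19, 12]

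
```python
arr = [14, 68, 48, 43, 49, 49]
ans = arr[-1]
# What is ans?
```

arr has length 6. Negative index -1 maps to positive index 6 + (-1) = 5. arr[5] = 49.

49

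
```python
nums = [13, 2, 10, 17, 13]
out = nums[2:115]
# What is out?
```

nums has length 5. The slice nums[2:115] selects indices [2, 3, 4] (2->10, 3->17, 4->13), giving [10, 17, 13].

[10, 17, 13]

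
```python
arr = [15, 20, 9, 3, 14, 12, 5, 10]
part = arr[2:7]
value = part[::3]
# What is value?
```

arr has length 8. The slice arr[2:7] selects indices [2, 3, 4, 5, 6] (2->9, 3->3, 4->14, 5->12, 6->5), giving [9, 3, 14, 12, 5]. So part = [9, 3, 14, 12, 5]. part has length 5. The slice part[::3] selects indices [0, 3] (0->9, 3->12), giving [9, 12].

[9, 12]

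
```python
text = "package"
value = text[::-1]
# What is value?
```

text has length 7. The slice text[::-1] selects indices [6, 5, 4, 3, 2, 1, 0] (6->'e', 5->'g', 4->'a', 3->'k', 2->'c', 1->'a', 0->'p'), giving 'egakcap'.

'egakcap'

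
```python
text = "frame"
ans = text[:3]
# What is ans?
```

text has length 5. The slice text[:3] selects indices [0, 1, 2] (0->'f', 1->'r', 2->'a'), giving 'fra'.

'fra'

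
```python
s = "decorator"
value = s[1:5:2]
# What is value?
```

s has length 9. The slice s[1:5:2] selects indices [1, 3] (1->'e', 3->'o'), giving 'eo'.

'eo'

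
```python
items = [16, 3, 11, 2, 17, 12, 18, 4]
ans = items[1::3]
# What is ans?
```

items has length 8. The slice items[1::3] selects indices [1, 4, 7] (1->3, 4->17, 7->4), giving [3, 17, 4].

[3, 17, 4]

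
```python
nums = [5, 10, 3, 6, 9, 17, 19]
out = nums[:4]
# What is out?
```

nums has length 7. The slice nums[:4] selects indices [0, 1, 2, 3] (0->5, 1->10, 2->3, 3->6), giving [5, 10, 3, 6].

[5, 10, 3, 6]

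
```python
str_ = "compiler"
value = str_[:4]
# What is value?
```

str_ has length 8. The slice str_[:4] selects indices [0, 1, 2, 3] (0->'c', 1->'o', 2->'m', 3->'p'), giving 'comp'.

'comp'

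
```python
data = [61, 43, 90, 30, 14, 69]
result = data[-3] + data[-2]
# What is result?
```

data has length 6. Negative index -3 maps to positive index 6 + (-3) = 3. data[3] = 30.
data has length 6. Negative index -2 maps to positive index 6 + (-2) = 4. data[4] = 14.
Sum: 30 + 14 = 44.

44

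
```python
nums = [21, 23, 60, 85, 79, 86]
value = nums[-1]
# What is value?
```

nums has length 6. Negative index -1 maps to positive index 6 + (-1) = 5. nums[5] = 86.

86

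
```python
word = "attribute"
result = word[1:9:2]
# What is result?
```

word has length 9. The slice word[1:9:2] selects indices [1, 3, 5, 7] (1->'t', 3->'r', 5->'b', 7->'t'), giving 'trbt'.

'trbt'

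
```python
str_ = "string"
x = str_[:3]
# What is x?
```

str_ has length 6. The slice str_[:3] selects indices [0, 1, 2] (0->'s', 1->'t', 2->'r'), giving 'str'.

'str'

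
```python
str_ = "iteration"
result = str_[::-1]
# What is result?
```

str_ has length 9. The slice str_[::-1] selects indices [8, 7, 6, 5, 4, 3, 2, 1, 0] (8->'n', 7->'o', 6->'i', 5->'t', 4->'a', 3->'r', 2->'e', 1->'t', 0->'i'), giving 'noitareti'.

'noitareti'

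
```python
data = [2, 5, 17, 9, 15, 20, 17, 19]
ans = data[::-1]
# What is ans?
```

data has length 8. The slice data[::-1] selects indices [7, 6, 5, 4, 3, 2, 1, 0] (7->19, 6->17, 5->20, 4->15, 3->9, 2->17, 1->5, 0->2), giving [19, 17, 20, 15, 9, 17, 5, 2].

[19, 17, 20, 15, 9, 17, 5, 2]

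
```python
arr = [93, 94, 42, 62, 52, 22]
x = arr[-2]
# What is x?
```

arr has length 6. Negative index -2 maps to positive index 6 + (-2) = 4. arr[4] = 52.

52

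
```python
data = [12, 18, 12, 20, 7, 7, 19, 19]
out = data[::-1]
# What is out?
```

data has length 8. The slice data[::-1] selects indices [7, 6, 5, 4, 3, 2, 1, 0] (7->19, 6->19, 5->7, 4->7, 3->20, 2->12, 1->18, 0->12), giving [19, 19, 7, 7, 20, 12, 18, 12].

[19, 19, 7, 7, 20, 12, 18, 12]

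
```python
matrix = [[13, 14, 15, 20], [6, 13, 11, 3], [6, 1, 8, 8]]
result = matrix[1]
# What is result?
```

matrix has 3 rows. Row 1 is [6, 13, 11, 3].

[6, 13, 11, 3]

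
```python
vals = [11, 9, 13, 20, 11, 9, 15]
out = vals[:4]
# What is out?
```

vals has length 7. The slice vals[:4] selects indices [0, 1, 2, 3] (0->11, 1->9, 2->13, 3->20), giving [11, 9, 13, 20].

[11, 9, 13, 20]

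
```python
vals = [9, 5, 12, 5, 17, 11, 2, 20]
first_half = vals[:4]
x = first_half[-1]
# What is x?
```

vals has length 8. The slice vals[:4] selects indices [0, 1, 2, 3] (0->9, 1->5, 2->12, 3->5), giving [9, 5, 12, 5]. So first_half = [9, 5, 12, 5]. Then first_half[-1] = 5.

5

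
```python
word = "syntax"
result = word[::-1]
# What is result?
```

word has length 6. The slice word[::-1] selects indices [5, 4, 3, 2, 1, 0] (5->'x', 4->'a', 3->'t', 2->'n', 1->'y', 0->'s'), giving 'xatnys'.

'xatnys'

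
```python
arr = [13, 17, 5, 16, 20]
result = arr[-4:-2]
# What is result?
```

arr has length 5. The slice arr[-4:-2] selects indices [1, 2] (1->17, 2->5), giving [17, 5].

[17, 5]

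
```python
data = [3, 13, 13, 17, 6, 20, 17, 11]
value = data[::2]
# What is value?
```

data has length 8. The slice data[::2] selects indices [0, 2, 4, 6] (0->3, 2->13, 4->6, 6->17), giving [3, 13, 6, 17].

[3, 13, 6, 17]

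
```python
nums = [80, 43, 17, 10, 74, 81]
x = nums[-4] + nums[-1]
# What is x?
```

nums has length 6. Negative index -4 maps to positive index 6 + (-4) = 2. nums[2] = 17.
nums has length 6. Negative index -1 maps to positive index 6 + (-1) = 5. nums[5] = 81.
Sum: 17 + 81 = 98.

98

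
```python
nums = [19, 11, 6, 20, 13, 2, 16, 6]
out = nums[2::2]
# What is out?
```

nums has length 8. The slice nums[2::2] selects indices [2, 4, 6] (2->6, 4->13, 6->16), giving [6, 13, 16].

[6, 13, 16]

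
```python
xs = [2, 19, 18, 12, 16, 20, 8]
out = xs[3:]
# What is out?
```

xs has length 7. The slice xs[3:] selects indices [3, 4, 5, 6] (3->12, 4->16, 5->20, 6->8), giving [12, 16, 20, 8].

[12, 16, 20, 8]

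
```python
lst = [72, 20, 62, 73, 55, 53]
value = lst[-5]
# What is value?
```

lst has length 6. Negative index -5 maps to positive index 6 + (-5) = 1. lst[1] = 20.

20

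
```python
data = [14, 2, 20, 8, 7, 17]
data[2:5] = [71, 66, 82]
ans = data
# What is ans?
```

data starts as [14, 2, 20, 8, 7, 17] (length 6). The slice data[2:5] covers indices [2, 3, 4] with values [20, 8, 7]. Replacing that slice with [71, 66, 82] (same length) produces [14, 2, 71, 66, 82, 17].

[14, 2, 71, 66, 82, 17]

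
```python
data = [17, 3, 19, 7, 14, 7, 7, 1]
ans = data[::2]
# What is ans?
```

data has length 8. The slice data[::2] selects indices [0, 2, 4, 6] (0->17, 2->19, 4->14, 6->7), giving [17, 19, 14, 7].

[17, 19, 14, 7]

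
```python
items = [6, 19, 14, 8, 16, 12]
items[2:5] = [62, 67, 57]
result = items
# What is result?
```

items starts as [6, 19, 14, 8, 16, 12] (length 6). The slice items[2:5] covers indices [2, 3, 4] with values [14, 8, 16]. Replacing that slice with [62, 67, 57] (same length) produces [6, 19, 62, 67, 57, 12].

[6, 19, 62, 67, 57, 12]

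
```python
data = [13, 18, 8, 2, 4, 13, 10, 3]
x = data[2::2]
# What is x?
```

data has length 8. The slice data[2::2] selects indices [2, 4, 6] (2->8, 4->4, 6->10), giving [8, 4, 10].

[8, 4, 10]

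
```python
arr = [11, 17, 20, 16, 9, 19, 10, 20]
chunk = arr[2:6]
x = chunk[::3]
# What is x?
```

arr has length 8. The slice arr[2:6] selects indices [2, 3, 4, 5] (2->20, 3->16, 4->9, 5->19), giving [20, 16, 9, 19]. So chunk = [20, 16, 9, 19]. chunk has length 4. The slice chunk[::3] selects indices [0, 3] (0->20, 3->19), giving [20, 19].

[20, 19]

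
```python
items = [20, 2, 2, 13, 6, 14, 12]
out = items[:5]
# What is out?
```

items has length 7. The slice items[:5] selects indices [0, 1, 2, 3, 4] (0->20, 1->2, 2->2, 3->13, 4->6), giving [20, 2, 2, 13, 6].

[20, 2, 2, 13, 6]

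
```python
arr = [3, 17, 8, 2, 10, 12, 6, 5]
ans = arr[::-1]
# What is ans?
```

arr has length 8. The slice arr[::-1] selects indices [7, 6, 5, 4, 3, 2, 1, 0] (7->5, 6->6, 5->12, 4->10, 3->2, 2->8, 1->17, 0->3), giving [5, 6, 12, 10, 2, 8, 17, 3].

[5, 6, 12, 10, 2, 8, 17, 3]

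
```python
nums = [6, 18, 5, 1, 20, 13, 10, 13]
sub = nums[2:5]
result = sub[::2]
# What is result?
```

nums has length 8. The slice nums[2:5] selects indices [2, 3, 4] (2->5, 3->1, 4->20), giving [5, 1, 20]. So sub = [5, 1, 20]. sub has length 3. The slice sub[::2] selects indices [0, 2] (0->5, 2->20), giving [5, 20].

[5, 20]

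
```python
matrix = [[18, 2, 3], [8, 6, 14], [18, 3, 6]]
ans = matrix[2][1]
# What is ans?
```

matrix[2] = [18, 3, 6]. Taking column 1 of that row yields 3.

3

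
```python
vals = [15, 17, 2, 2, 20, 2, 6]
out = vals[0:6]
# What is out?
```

vals has length 7. The slice vals[0:6] selects indices [0, 1, 2, 3, 4, 5] (0->15, 1->17, 2->2, 3->2, 4->20, 5->2), giving [15, 17, 2, 2, 20, 2].

[15, 17, 2, 2, 20, 2]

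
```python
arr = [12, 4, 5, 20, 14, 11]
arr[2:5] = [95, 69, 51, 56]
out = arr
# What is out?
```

arr starts as [12, 4, 5, 20, 14, 11] (length 6). The slice arr[2:5] covers indices [2, 3, 4] with values [5, 20, 14]. Replacing that slice with [95, 69, 51, 56] (different length) produces [12, 4, 95, 69, 51, 56, 11].

[12, 4, 95, 69, 51, 56, 11]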